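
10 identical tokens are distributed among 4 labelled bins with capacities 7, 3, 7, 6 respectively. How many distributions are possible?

By stars and bars, unrestricted non-negative solutions to x_1+…+x_4 = 10 number C(10+3,3) = 286.
Subtract solutions that violate a single cap (substitute x_i' = x_i − (cap_i+1)): x_1 ≥ 8 gives C(5,3) = 10; x_2 ≥ 4 gives C(9,3) = 84; x_3 ≥ 8 gives C(5,3) = 10; x_4 ≥ 7 gives C(6,3) = 20. Together 124.
No two caps can be exceeded simultaneously, so the pair terms are all 0.
By inclusion–exclusion the count is 286 − 124 + 0 = 162.

162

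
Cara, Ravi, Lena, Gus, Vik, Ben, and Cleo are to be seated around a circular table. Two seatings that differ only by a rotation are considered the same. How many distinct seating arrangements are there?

720

Seat Cara anywhere (absorbing the rotational symmetry), then permute the other 6: (6)! = 720.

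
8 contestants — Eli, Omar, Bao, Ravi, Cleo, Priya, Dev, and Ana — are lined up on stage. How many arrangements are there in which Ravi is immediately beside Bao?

Treat {Ravi, Bao} as a single unit. There are 7 units to order, and the pair itself can be ordered 2 ways.
That gives 2 × 7! = 2 × 5040 = 10080.

10080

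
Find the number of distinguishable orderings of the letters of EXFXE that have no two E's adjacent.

18

Total arrangements of EXFXE: 5!/(2!·2!) = 30.
Arrangements with the E's together: treat EE as one letter, giving (4)!/(2!) = 12.
Hence 30 − 12 = 18.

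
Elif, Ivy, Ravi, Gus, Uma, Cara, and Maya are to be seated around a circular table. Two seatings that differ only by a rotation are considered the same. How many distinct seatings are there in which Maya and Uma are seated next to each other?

240

Glue Maya and Uma into a block (2 internal orders). Seating 6 units around a circle gives (5)! arrangements.
So 2 × (5)! = 2 × 120 = 240.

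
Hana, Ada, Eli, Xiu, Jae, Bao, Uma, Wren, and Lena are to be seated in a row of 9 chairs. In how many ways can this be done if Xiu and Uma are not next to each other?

There are 9! = 362880 arrangements in all. If Xiu and Uma are adjacent, merging them into one block gives 2·(8)! = 80640 arrangements.
So 362880 − 80640 = 282240 arrangements keep them apart.

282240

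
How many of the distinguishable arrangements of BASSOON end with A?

180

Fix A in the last position and arrange the remaining 6 letters.
Those 6 letters have O appearing twice and S appearing twice, giving (6)!/(2!·2!) = 180.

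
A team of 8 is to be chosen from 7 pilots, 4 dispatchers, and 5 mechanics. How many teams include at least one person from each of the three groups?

Unrestricted: C(16,8) = 12870 ways to pick any 8 of the 16.
Selections missing a whole group: no pilots → C(9,8) = 9; no dispatchers → C(12,8) = 495; no mechanics → C(11,8) = 165.
Add back selections omitting two groups (i.e. drawn from a single group): C(7,8) + C(4,8) + C(5,8) = 0.
By inclusion–exclusion: 12870 − 669 + 0 = 12201.

12201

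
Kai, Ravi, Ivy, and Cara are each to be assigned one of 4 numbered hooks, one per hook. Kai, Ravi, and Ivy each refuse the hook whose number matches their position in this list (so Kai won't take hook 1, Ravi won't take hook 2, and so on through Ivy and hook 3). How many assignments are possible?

11

Let Aᵢ (for i ∈ {1, 2, 3}) be the placements that put person i in their forbidden hook. Any j of these fix j positions, leaving (4−j)! ways to fill the rest, and there are C(3,j) ways to pick which j.
By inclusion–exclusion, the number of valid placements is Σ_{j=0}^{3} (−1)^j C(3,j)·(4−j)!.
Computing: 24 − 18 + 6 − 1 = 11.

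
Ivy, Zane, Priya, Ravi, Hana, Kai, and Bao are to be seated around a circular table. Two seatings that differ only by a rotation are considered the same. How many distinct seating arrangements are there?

720

Seat Ivy anywhere (absorbing the rotational symmetry), then permute the other 6: (6)! = 720.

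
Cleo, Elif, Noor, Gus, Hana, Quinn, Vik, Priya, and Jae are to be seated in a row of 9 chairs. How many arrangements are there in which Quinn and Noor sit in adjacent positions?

Place the 7 others and the Quinn-Noor pair as 8 objects in a line; the pair has 2 internal arrangements.
So the count is 2·(8)! = 80640.

80640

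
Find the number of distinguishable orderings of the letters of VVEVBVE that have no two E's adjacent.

There are 7!/(4!·2!) = 105 arrangements of VVEVBVE in total.
If the two E's are adjacent, glue them into one block, leaving 6 items to arrange: (6)!/(4!) = 30 ways.
Subtracting, 105 − 30 = 75 arrangements keep the E's apart.

75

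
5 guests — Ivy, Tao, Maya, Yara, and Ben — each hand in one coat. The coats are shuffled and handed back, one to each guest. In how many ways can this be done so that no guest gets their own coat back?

Let Aᵢ be the assignments in which guest i gets their own coat. We want the size of the complement of A₁∪…∪A_5.
By inclusion–exclusion this is Σ_{j=0}^{5} (−1)^j C(5,j)·(5−j)!.
Computing: 120 − 120 + 60 − 20 + 5 − 1 = 44.

44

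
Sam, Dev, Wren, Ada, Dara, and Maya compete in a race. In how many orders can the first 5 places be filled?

720

There are 6 choices for 1st place, 5 for 2nd, and so on down to 2 for position 5.
That gives 6 × 5 × 4 × 3 × 2 = 720.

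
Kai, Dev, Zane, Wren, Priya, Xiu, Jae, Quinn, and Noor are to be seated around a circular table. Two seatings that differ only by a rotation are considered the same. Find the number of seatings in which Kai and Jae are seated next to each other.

Glue Kai and Jae into a block (2 internal orders). Seating 8 units around a circle gives (7)! arrangements.
So 2 × (7)! = 2 × 5040 = 10080.

10080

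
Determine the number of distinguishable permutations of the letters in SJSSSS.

6

SJSSSS has 6 letters with S appearing 5 times.
So there are 6! / (5!) = 6 distinguishable arrangements.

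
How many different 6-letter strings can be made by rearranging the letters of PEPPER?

The 6 letters of PEPPER have repeats: E appearing twice and P appearing 3 times.
So there are 6! / (3!·2!) = 60 distinguishable arrangements.

60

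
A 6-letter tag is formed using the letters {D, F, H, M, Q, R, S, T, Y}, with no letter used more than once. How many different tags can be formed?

60480

With no repetition, fill the 6 letters in order: 9 choices, then 8, down to 4.
9 × 8 × 7 × 6 × 5 × 4 = 60480.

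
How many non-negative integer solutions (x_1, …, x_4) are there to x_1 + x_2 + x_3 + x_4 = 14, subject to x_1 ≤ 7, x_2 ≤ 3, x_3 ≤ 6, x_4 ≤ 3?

Without the upper bounds there are C(17,3) = 680 ways to split 14 among 4 variables.
Subtract solutions that violate a single cap (substitute x_i' = x_i − (cap_i+1)): x_1 ≥ 8 gives C(9,3) = 84; x_2 ≥ 4 gives C(13,3) = 286; x_3 ≥ 7 gives C(10,3) = 120; x_4 ≥ 4 gives C(13,3) = 286. Together 776.
Add back pairs where two caps are both exceeded: 10 + 0 + 10 + 20 + 84 + 20 = 144.
By inclusion–exclusion the count is 680 − 776 + 144 = 48.

48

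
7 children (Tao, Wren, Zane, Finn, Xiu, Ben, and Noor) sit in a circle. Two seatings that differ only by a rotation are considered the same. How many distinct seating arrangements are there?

Around a circle, 7 distinct people have 7!/7 = (6)! = 720 rotationally distinct seatings.

720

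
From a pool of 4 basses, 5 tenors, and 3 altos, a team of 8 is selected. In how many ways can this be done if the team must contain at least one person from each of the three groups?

485

Unrestricted: C(12,8) = 495 ways to pick any 8 of the 12.
Subtract selections that omit an entire group: no basses → C(8,8) = 1; no tenors → C(7,8) = 0; no altos → C(9,8) = 9.
Add back selections omitting two groups (i.e. drawn from a single group): C(4,8) + C(5,8) + C(3,8) = 0.
By inclusion–exclusion: 495 − 10 + 0 = 485.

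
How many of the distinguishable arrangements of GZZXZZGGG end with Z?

280

With the last slot taken by Z, it remains to arrange the other 8 letters (GZXZZGGG).
Those 8 letters have G appearing 4 times and Z appearing 3 times, giving (8)!/(4!·3!) = 280.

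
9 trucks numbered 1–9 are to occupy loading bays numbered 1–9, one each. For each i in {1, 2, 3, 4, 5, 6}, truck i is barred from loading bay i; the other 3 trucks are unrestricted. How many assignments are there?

Let Aᵢ (for 1 ≤ i ≤ 6) be the placements that put truck i in its forbidden loading bay. Any j of these fix j positions, leaving (9−j)! ways to fill the rest, and there are C(6,j) ways to pick which j.
By inclusion–exclusion, the number of valid placements is Σ_{j=0}^{6} (−1)^j C(6,j)·(9−j)!.
Computing: 362880 − 241920 + 75600 − 14400 + 1800 − 144 + 6 = 183822.

183822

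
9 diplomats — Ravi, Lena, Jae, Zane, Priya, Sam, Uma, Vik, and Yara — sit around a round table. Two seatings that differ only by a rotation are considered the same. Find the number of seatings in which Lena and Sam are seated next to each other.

10080

Treat {Lena, Sam} as one unit (2 internal orders) and seat the resulting 8 units around the table: (7)! circular arrangements.
So 2 × (7)! = 2 × 5040 = 10080.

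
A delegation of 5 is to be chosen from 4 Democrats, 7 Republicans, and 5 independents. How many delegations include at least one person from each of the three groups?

3010

Unrestricted: C(16,5) = 4368 ways to pick any 5 of the 16.
Selections missing a whole group: no Democrats → C(12,5) = 792; no Republicans → C(9,5) = 126; no independents → C(11,5) = 462.
Add back selections omitting two groups (i.e. drawn from a single group): C(4,5) + C(7,5) + C(5,5) = 22.
By inclusion–exclusion: 4368 − 1380 + 22 = 3010.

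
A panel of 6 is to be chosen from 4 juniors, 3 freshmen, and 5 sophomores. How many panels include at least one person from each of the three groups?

Total 6-person selections from all 12: C(12,6) = 924.
Subtract selections that omit an entire group: no juniors → C(8,6) = 28; no freshmen → C(9,6) = 84; no sophomores → C(7,6) = 7.
Add back selections omitting two groups (i.e. drawn from a single group): C(4,6) + C(3,6) + C(5,6) = 0.
By inclusion–exclusion: 924 − 119 + 0 = 805.

805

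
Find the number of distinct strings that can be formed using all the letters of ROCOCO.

60

Letter multiplicities in ROCOCO: C×2, O×3, R×1.
So there are 6! / (3!·2!) = 60 distinguishable arrangements.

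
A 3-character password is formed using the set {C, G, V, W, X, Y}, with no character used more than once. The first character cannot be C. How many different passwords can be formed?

The first character has 6−1 = 5 choices (anything except C).
The remaining 2 characters are filled from the other 5 symbols without repetition: 5 × 4 = 20.
Total: 5 × 20 = 100.

100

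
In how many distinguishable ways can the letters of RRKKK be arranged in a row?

The 5 letters of RRKKK have repeats: K appearing 3 times and R appearing twice.
Dividing 5! = 120 by 3!·2! = 12 for the repeated letters gives 10.

10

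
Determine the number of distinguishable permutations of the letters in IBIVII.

The 6 letters of IBIVII have repeats: I appearing 4 times.
So there are 6! / (4!) = 30 distinguishable arrangements.

30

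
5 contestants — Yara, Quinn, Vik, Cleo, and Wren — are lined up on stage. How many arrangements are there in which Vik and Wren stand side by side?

48

Place the 3 others and the Vik-Wren pair as 4 objects in a line; the pair has 2 internal arrangements.
That gives 2 × 4! = 2 × 24 = 48.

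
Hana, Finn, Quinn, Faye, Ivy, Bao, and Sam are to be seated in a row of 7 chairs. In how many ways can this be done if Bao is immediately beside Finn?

Treat {Bao, Finn} as a single unit. There are 6 units to order, and the pair itself can be ordered 2 ways.
That gives 2 × 6! = 2 × 720 = 1440.

1440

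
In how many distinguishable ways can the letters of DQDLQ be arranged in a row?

30

The 5 letters of DQDLQ have repeats: D appearing twice and Q appearing twice.
Dividing 5! = 120 by 2!·2! = 4 for the repeated letters gives 30.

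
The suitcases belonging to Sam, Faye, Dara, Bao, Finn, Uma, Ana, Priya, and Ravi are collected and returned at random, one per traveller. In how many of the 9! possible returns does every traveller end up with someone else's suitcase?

133496

This is the derangement count D_9: permutations of 9 items with no fixed point.
By inclusion–exclusion this is Σ_{j=0}^{9} (−1)^j C(9,j)·(9−j)!.
Computing: 362880 − 362880 + 181440 − 60480 + 15120 − 3024 + 504 − 72 + 9 − 1 = 133496.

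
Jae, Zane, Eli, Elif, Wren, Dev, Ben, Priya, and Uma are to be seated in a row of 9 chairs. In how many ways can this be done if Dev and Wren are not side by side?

Of the 9! = 362880 arrangements, those with Dev and Wren adjacent number 2 × 8! = 80640 (treat the pair as a block with 2 internal orders).
Complementary counting: 362880 − 80640 = 282240.

282240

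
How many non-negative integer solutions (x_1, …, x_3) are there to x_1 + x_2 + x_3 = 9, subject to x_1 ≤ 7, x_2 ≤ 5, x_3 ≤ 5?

32

Ignoring the caps, the number of non-negative solutions to x_1+…+x_3 = 9 is C(11,2) = 55.
Subtract solutions that violate a single cap (substitute x_i' = x_i − (cap_i+1)): x_1 ≥ 8 gives C(3,2) = 3; x_2 ≥ 6 gives C(5,2) = 10; x_3 ≥ 6 gives C(5,2) = 10. Together 23.
No two caps can be exceeded simultaneously, so the pair terms are all 0.
By inclusion–exclusion the count is 55 − 23 + 0 = 32.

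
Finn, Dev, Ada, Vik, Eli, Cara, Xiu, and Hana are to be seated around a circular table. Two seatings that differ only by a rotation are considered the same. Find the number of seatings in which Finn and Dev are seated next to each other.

1440

Treat {Finn, Dev} as one unit (2 internal orders) and seat the resulting 7 units around the table: (6)! circular arrangements.
So 2 × (6)! = 2 × 720 = 1440.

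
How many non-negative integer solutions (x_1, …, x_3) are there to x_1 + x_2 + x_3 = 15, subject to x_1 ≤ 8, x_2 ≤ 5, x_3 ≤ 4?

Without the upper bounds there are C(17,2) = 136 ways to split 15 among 3 variables.
Subtract solutions that violate a single cap (substitute x_i' = x_i − (cap_i+1)): x_1 ≥ 9 gives C(8,2) = 28; x_2 ≥ 6 gives C(11,2) = 55; x_3 ≥ 5 gives C(12,2) = 66. Together 149.
Add back pairs where two caps are both exceeded: 1 + 3 + 15 = 19.
By inclusion–exclusion the count is 136 − 149 + 19 = 6.

6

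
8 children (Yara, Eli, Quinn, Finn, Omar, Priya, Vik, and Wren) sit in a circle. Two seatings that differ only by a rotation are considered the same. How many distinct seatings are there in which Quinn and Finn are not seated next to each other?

Without the restriction there are (7)! = 5040 seatings.
Seatings with Quinn beside Finn: treat them as a block with 2 internal orders, giving 2 × (6)! = 1440.
Subtracting, 5040 − 1440 = 3600.

3600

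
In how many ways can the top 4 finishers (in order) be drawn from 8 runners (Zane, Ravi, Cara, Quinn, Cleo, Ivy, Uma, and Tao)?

This is an ordered selection of 4 from 8: P(8,4).
That gives 8 × 7 × 6 × 5 = 1680.

1680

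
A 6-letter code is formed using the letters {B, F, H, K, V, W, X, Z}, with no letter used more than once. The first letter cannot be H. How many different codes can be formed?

17640

The first letter has 8−1 = 7 choices (anything except H).
The remaining 5 letters are filled from the other 7 symbols without repetition: 7 × 6 × 5 × 4 × 3 = 2520.
Total: 7 × 2520 = 17640.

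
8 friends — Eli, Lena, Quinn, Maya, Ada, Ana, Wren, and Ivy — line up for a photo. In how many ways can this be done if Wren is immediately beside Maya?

Treat {Wren, Maya} as a single unit. There are 7 units to order, and the pair itself can be ordered 2 ways.
That gives 2 × 7! = 2 × 5040 = 10080.

10080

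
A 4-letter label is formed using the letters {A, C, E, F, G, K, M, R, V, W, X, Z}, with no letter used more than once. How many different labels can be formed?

11880

This is a permutation of 4 out of 12: P(12,4) = 12!/8!.
12 × 11 × 10 × 9 = 11880.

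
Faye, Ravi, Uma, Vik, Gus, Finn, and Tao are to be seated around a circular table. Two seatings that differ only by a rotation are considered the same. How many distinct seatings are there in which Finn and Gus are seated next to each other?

240

Glue Finn and Gus into a block (2 internal orders). Seating 6 units around a circle gives (5)! arrangements.
So 2 × (5)! = 2 × 120 = 240.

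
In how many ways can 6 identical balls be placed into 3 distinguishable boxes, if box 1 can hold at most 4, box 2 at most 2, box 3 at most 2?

Without the upper bounds there are C(8,2) = 28 ways to split 6 among 3 boxes.
Subtract solutions that violate a single cap (substitute x_i' = x_i − (cap_i+1)): x_1 ≥ 5 gives C(3,2) = 3; x_2 ≥ 3 gives C(5,2) = 10; x_3 ≥ 3 gives C(5,2) = 10. Together 23.
Add back pairs where two caps are both exceeded: 0 + 0 + 1 = 1.
By inclusion–exclusion the count is 28 − 23 + 1 = 6.

6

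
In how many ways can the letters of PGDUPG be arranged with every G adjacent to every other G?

Treat the 2 copies of G as a single block. The multiset to arrange is then {GG, D, P, P, U}, 5 items in all.
That gives (5)!/(2!) = 60 arrangements.

60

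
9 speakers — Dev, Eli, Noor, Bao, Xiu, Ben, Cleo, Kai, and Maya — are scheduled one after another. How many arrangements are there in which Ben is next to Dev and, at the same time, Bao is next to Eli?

Treat {Ben,Dev} as one block (2 orders) and {Bao,Eli} as another (2 orders).
That leaves 7 units to arrange: 2 × 2 × 7! = 4 × 5040 = 20160.

20160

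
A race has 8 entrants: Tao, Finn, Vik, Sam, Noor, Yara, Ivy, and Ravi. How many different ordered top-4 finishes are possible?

1680

There are 8 choices for 1st place, 7 for 2nd, and so on down to 5 for position 4.
That gives 8 × 7 × 6 × 5 = 1680.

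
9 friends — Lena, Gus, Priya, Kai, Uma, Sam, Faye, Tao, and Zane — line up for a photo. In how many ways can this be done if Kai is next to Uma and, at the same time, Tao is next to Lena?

20160

Treat {Kai,Uma} as one block (2 orders) and {Tao,Lena} as another (2 orders).
That leaves 7 units to arrange: 2 × 2 × 7! = 4 × 5040 = 20160.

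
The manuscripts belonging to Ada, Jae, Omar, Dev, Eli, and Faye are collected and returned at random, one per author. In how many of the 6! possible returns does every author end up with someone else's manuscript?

265

Count assignments avoiding every fixed point. For any j of the 6 authors fixed to their own manuscript, the other 6−j can be arranged in (6−j)! ways.
By inclusion–exclusion this is Σ_{j=0}^{6} (−1)^j C(6,j)·(6−j)!.
Computing: 720 − 720 + 360 − 120 + 30 − 6 + 1 = 265.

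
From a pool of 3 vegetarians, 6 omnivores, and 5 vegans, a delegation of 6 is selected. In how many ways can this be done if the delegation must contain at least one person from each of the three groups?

2430

Total 6-person selections from all 14: C(14,6) = 3003.
Subtract selections that omit an entire group: no vegetarians → C(11,6) = 462; no omnivores → C(8,6) = 28; no vegans → C(9,6) = 84.
Add back selections omitting two groups (i.e. drawn from a single group): C(3,6) + C(6,6) + C(5,6) = 1.
By inclusion–exclusion: 3003 − 574 + 1 = 2430.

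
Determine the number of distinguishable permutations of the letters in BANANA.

60

BANANA has 6 letters with A appearing 3 times and N appearing twice.
The number of distinct arrangements is 6!/(3!·2!) = 720/12 = 60.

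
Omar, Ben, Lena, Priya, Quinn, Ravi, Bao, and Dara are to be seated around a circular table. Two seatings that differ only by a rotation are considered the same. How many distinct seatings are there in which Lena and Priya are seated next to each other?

Treat {Lena, Priya} as one unit (2 internal orders) and seat the resulting 7 units around the table: (6)! circular arrangements.
So 2 × (6)! = 2 × 720 = 1440.

1440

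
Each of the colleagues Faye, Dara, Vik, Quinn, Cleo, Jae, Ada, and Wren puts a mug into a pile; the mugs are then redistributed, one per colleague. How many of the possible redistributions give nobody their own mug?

Count assignments avoiding every fixed point. For any j of the 8 colleagues fixed to their own mug, the other 8−j can be arranged in (8−j)! ways.
By inclusion–exclusion this is Σ_{j=0}^{8} (−1)^j C(8,j)·(8−j)!.
Computing: 40320 − 40320 + 20160 − 6720 + 1680 − 336 + 56 − 8 + 1 = 14833.

14833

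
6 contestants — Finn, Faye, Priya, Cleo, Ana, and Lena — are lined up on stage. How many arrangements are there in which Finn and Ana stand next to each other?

240

Place the 4 others and the Finn-Ana pair as 5 objects in a line; the pair has 2 internal arrangements.
So the count is 2·(5)! = 240.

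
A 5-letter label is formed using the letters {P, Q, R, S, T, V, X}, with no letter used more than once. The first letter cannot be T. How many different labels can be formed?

2160

The first letter has 7−1 = 6 choices (anything except T).
The remaining 4 letters are filled from the other 6 symbols without repetition: 6 × 5 × 4 × 3 = 360.
Total: 6 × 360 = 2160.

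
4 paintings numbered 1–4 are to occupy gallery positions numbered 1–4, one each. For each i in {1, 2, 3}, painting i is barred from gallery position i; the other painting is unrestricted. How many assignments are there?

Let Aᵢ (for i ∈ {1, 2, 3}) be the placements that put painting i in its forbidden gallery position. Any j of these fix j positions, leaving (4−j)! ways to fill the rest, and there are C(3,j) ways to pick which j.
By inclusion–exclusion, the number of valid placements is Σ_{j=0}^{3} (−1)^j C(3,j)·(4−j)!.
Computing: 24 − 18 + 6 − 1 = 11.

11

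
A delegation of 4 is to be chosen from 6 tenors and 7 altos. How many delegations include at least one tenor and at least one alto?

Total 4-person selections from all 13: C(13,4) = 715.
Subtract selections that omit an entire group: no tenors → C(7,4) = 35; no altos → C(6,4) = 15.
Both groups omitted at once is impossible, so 715 − 50 = 665.

665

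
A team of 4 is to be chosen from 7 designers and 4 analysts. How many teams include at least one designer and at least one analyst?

Unrestricted: C(11,4) = 330 ways to pick any 4 of the 11.
Selections missing a whole group: no designers → C(4,4) = 1; no analysts → C(7,4) = 35.
Both groups omitted at once is impossible, so 330 − 36 = 294.

294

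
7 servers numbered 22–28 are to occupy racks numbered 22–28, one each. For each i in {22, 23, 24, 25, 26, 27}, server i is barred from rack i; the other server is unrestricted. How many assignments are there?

Let Aᵢ (for 22 ≤ i ≤ 27) be the placements that put server i in its forbidden rack. Any j of these fix j positions, leaving (7−j)! ways to fill the rest, and there are C(6,j) ways to pick which j.
By inclusion–exclusion, the number of valid placements is Σ_{j=0}^{6} (−1)^j C(6,j)·(7−j)!.
Computing: 5040 − 4320 + 1800 − 480 + 90 − 12 + 1 = 2119.

2119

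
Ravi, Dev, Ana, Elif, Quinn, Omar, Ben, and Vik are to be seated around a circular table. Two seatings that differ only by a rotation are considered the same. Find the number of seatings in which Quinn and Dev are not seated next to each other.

3600

Without the restriction there are (7)! = 5040 seatings.
Seatings with Quinn beside Dev: treat them as a block with 2 internal orders, giving 2 × (6)! = 1440.
Subtracting, 5040 − 1440 = 3600.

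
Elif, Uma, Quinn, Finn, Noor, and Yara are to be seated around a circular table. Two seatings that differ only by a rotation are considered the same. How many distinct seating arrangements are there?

120

Fix one person's seat to break rotational symmetry; the remaining 5 people can be arranged in (5)! = 120 ways.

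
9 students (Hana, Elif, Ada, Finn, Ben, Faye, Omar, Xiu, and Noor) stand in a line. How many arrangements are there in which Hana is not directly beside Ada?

Of the 9! = 362880 arrangements, those with Hana and Ada adjacent number 2 × 8! = 80640 (treat the pair as a block with 2 internal orders).
Complementary counting: 362880 − 80640 = 282240.

282240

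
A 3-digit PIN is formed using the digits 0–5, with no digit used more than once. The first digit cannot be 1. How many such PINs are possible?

100

The first digit has 6−1 = 5 choices (anything except 1).
The remaining 2 digits are filled from the other 5 symbols without repetition: 5 × 4 = 20.
Total: 5 × 20 = 100.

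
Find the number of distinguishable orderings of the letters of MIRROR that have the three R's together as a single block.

24

Treat the 3 copies of R as a single block. The multiset to arrange is then {RRR, I, M, O}, 4 items in all.
All 4 items are distinct, so there are (4)! = 24 arrangements.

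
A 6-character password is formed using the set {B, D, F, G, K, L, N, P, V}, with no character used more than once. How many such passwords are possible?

Choose and order 6 of the 9 symbols: the first character has 9 options, the next 8, and so on down to 4.
That product is 9 × 8 × 7 × 6 × 5 × 4 = 60480.

60480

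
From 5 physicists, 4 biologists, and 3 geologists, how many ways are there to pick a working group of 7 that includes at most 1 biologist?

120

Split by how many biologists are chosen (0 through 1).
Sum: C(4,0)·C(8,7) + C(4,1)·C(8,6) = 8 + 112 = 120.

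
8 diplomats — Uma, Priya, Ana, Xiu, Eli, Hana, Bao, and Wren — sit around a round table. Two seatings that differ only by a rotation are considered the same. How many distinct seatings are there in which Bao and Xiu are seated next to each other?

1440

Treat {Bao, Xiu} as one unit (2 internal orders) and seat the resulting 7 units around the table: (6)! circular arrangements.
So 2 × (6)! = 2 × 720 = 1440.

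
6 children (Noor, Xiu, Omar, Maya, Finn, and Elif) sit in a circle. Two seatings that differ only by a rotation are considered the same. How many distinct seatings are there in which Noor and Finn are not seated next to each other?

72

All circular seatings of 6 people number (5)! = 120.
Those with Noor next to Finn: fuse the pair into one unit and seat 5 units around a circle — 2·(4)! = 48.
Subtracting, 120 − 48 = 72.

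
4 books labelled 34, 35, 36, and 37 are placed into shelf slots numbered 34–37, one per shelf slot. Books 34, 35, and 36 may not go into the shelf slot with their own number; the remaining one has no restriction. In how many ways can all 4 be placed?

Let Aᵢ (for i ∈ {34, 35, 36}) be the placements that put book i in its forbidden shelf slot. Any j of these fix j positions, leaving (4−j)! ways to fill the rest, and there are C(3,j) ways to pick which j.
By inclusion–exclusion, the number of valid placements is Σ_{j=0}^{3} (−1)^j C(3,j)·(4−j)!.
Computing: 24 − 18 + 6 − 1 = 11.

11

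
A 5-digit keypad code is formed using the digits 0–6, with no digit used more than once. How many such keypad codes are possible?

Choose and order 5 of the 7 symbols: the first digit has 7 options, the next 6, and so on down to 3.
7 × 6 × 5 × 4 × 3 = 2520.

2520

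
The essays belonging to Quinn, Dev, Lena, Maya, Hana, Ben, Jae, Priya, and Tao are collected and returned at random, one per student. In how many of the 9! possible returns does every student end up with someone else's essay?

133496

This is the derangement count D_9: permutations of 9 items with no fixed point.
By inclusion–exclusion this is Σ_{j=0}^{9} (−1)^j C(9,j)·(9−j)!.
Computing: 362880 − 362880 + 181440 − 60480 + 15120 − 3024 + 504 − 72 + 9 − 1 = 133496.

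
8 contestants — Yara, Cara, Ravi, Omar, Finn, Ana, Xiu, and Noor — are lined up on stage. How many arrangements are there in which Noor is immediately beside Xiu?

Place the 6 others and the Noor-Xiu pair as 7 objects in a line; the pair has 2 internal arrangements.
So the count is 2·(7)! = 10080.

10080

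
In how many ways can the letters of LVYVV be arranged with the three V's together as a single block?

6

Treat the 3 copies of V as a single block. The multiset to arrange is then {VVV, L, Y}, 3 items in all.
All 3 items are distinct, so there are (3)! = 6 arrangements.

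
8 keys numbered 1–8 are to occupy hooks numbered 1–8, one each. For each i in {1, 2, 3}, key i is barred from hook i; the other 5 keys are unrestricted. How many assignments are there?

27240

Let Aᵢ (for i ∈ {1, 2, 3}) be the placements that put key i in its forbidden hook. Any j of these fix j positions, leaving (8−j)! ways to fill the rest, and there are C(3,j) ways to pick which j.
By inclusion–exclusion, the number of valid placements is Σ_{j=0}^{3} (−1)^j C(3,j)·(8−j)!.
Computing: 40320 − 15120 + 2160 − 120 = 27240.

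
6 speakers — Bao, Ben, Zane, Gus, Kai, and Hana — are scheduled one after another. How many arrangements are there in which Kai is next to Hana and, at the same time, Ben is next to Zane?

96

Treat {Kai,Hana} as one block (2 orders) and {Ben,Zane} as another (2 orders).
That leaves 4 units to arrange: 2 × 2 × 4! = 4 × 24 = 96.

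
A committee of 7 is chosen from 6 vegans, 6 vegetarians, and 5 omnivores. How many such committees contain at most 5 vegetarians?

Split by how many vegetarians are chosen (0 through 5).
Sum: C(6,0)·C(11,7) + C(6,1)·C(11,6) + C(6,2)·C(11,5) + C(6,3)·C(11,4) + C(6,4)·C(11,3) + C(6,5)·C(11,2) = 330 + 2772 + 6930 + 6600 + 2475 + 330 = 19437.

19437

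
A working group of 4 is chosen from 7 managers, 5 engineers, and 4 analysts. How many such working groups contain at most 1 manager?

Split by how many managers are chosen (0 through 1).
Sum: C(7,0)·C(9,4) + C(7,1)·C(9,3) = 126 + 588 = 714.

714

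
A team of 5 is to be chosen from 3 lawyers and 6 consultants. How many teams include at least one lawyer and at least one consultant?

With no constraint there are C(9,5) = 126 possible selections.
Selections missing a whole group: no lawyers → C(6,5) = 6; no consultants → C(3,5) = 0.
Both groups omitted at once is impossible, so 126 − 6 = 120.

120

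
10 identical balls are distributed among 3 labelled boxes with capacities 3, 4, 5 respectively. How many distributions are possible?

Ignoring the caps, the number of non-negative solutions to x_1+…+x_3 = 10 is C(12,2) = 66.
Subtract solutions that violate a single cap (substitute x_i' = x_i − (cap_i+1)): x_1 ≥ 4 gives C(8,2) = 28; x_2 ≥ 5 gives C(7,2) = 21; x_3 ≥ 6 gives C(6,2) = 15. Together 64.
Add back pairs where two caps are both exceeded: 3 + 1 + 0 = 4.
By inclusion–exclusion the count is 66 − 64 + 4 = 6.

6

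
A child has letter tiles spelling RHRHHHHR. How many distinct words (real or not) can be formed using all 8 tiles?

Letter multiplicities in RHRHHHHR: H×5, R×3.
The number of distinct arrangements is 8!/(5!·3!) = 40320/720 = 56.

56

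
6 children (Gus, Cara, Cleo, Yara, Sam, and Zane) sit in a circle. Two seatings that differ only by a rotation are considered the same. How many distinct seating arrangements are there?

120

Around a circle, 6 distinct people have 6!/6 = (5)! = 120 rotationally distinct seatings.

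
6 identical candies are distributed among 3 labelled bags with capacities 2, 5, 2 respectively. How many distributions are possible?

8

By stars and bars, unrestricted non-negative solutions to x_1+…+x_3 = 6 number C(6+2,2) = 28.
Subtract solutions that violate a single cap (substitute x_i' = x_i − (cap_i+1)): x_1 ≥ 3 gives C(5,2) = 10; x_2 ≥ 6 gives C(2,2) = 1; x_3 ≥ 3 gives C(5,2) = 10. Together 21.
Add back pairs where two caps are both exceeded: 0 + 1 + 0 = 1.
By inclusion–exclusion the count is 28 − 21 + 1 = 8.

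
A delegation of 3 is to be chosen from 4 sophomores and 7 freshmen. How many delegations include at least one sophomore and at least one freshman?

Total 3-person selections from all 11: C(11,3) = 165.
Selections missing a whole group: no sophomores → C(7,3) = 35; no freshmen → C(4,3) = 4.
Both groups omitted at once is impossible, so 165 − 39 = 126.

126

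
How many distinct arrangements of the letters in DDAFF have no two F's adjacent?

Total arrangements of DDAFF: 5!/(2!·2!) = 30.
If the two F's are adjacent, glue them into one block, leaving 4 items to arrange: (4)!/(2!) = 12 ways.
Subtracting, 30 − 12 = 18 arrangements keep the F's apart.

18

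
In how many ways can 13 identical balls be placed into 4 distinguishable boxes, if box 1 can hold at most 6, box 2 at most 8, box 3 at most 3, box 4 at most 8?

198

By stars and bars, unrestricted non-negative solutions to x_1+…+x_4 = 13 number C(13+3,3) = 560.
Subtract solutions that violate a single cap (substitute x_i' = x_i − (cap_i+1)): x_1 ≥ 7 gives C(9,3) = 84; x_2 ≥ 9 gives C(7,3) = 35; x_3 ≥ 4 gives C(12,3) = 220; x_4 ≥ 9 gives C(7,3) = 35. Together 374.
Add back pairs where two caps are both exceeded: 0 + 10 + 0 + 1 + 0 + 1 = 12.
By inclusion–exclusion the count is 560 − 374 + 12 = 198.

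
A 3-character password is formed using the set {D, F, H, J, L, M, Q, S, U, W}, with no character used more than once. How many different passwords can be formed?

With no repetition, fill the 3 characters in order: 10 choices, then 9, down to 8.
10 × 9 × 8 = 720.

720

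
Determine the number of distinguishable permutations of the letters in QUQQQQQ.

7

QUQQQQQ has 7 letters with Q appearing 6 times.
The number of distinct arrangements is 7!/(6!) = 5040/720 = 7.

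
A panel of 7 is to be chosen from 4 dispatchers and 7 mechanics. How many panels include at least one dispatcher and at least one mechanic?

Unrestricted: C(11,7) = 330 ways to pick any 7 of the 11.
Subtract selections that omit an entire group: no dispatchers → C(7,7) = 1; no mechanics → C(4,7) = 0.
Both groups omitted at once is impossible, so 330 − 1 = 329.

329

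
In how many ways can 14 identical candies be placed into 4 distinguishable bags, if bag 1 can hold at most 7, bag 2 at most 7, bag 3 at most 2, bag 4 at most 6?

103

Ignoring the caps, the number of non-negative solutions to x_1+…+x_4 = 14 is C(17,3) = 680.
Subtract solutions that violate a single cap (substitute x_i' = x_i − (cap_i+1)): x_1 ≥ 8 gives C(9,3) = 84; x_2 ≥ 8 gives C(9,3) = 84; x_3 ≥ 3 gives C(14,3) = 364; x_4 ≥ 7 gives C(10,3) = 120. Together 652.
Add back pairs where two caps are both exceeded: 0 + 20 + 0 + 20 + 0 + 35 = 75.
By inclusion–exclusion the count is 680 − 652 + 75 = 103.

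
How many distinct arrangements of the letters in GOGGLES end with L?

120

With the last slot taken by L, it remains to arrange the other 6 letters (GOGGES).
Those 6 letters have G appearing 3 times, giving (6)!/(3!) = 120.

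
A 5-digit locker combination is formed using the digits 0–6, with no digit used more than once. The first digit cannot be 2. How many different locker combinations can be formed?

2160

The first digit has 7−1 = 6 choices (anything except 2).
The remaining 4 digits are filled from the other 6 symbols without repetition: 6 × 5 × 4 × 3 = 360.
Total: 6 × 360 = 2160.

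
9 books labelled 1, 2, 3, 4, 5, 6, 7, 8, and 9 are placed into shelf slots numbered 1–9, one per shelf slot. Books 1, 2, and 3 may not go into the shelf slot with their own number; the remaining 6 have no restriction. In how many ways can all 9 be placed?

Let Aᵢ (for i ∈ {1, 2, 3}) be the placements that put book i in its forbidden shelf slot. Any j of these fix j positions, leaving (9−j)! ways to fill the rest, and there are C(3,j) ways to pick which j.
By inclusion–exclusion, the number of valid placements is Σ_{j=0}^{3} (−1)^j C(3,j)·(9−j)!.
Computing: 362880 − 120960 + 15120 − 720 = 256320.

256320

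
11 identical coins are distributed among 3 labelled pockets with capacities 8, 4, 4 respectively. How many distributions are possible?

19

Ignoring the caps, the number of non-negative solutions to x_1+…+x_3 = 11 is C(13,2) = 78.
Subtract solutions that violate a single cap (substitute x_i' = x_i − (cap_i+1)): x_1 ≥ 9 gives C(4,2) = 6; x_2 ≥ 5 gives C(8,2) = 28; x_3 ≥ 5 gives C(8,2) = 28. Together 62.
Add back pairs where two caps are both exceeded: 0 + 0 + 3 = 3.
By inclusion–exclusion the count is 78 − 62 + 3 = 19.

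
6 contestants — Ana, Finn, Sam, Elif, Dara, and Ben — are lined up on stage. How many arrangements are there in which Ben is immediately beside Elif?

Treat {Ben, Elif} as a single unit. There are 5 units to order, and the pair itself can be ordered 2 ways.
So the count is 2·(5)! = 240.

240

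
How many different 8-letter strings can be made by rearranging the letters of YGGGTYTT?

The 8 letters of YGGGTYTT have repeats: G appearing 3 times, T appearing 3 times, and Y appearing twice.
The number of distinct arrangements is 8!/(3!·3!·2!) = 40320/72 = 560.

560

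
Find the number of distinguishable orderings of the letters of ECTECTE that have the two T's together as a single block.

60

Treat the 2 copies of T as a single block. The multiset to arrange is then {TT, C, C, E, E, E}, 6 items in all.
That gives (6)!/(3!·2!) = 60 arrangements.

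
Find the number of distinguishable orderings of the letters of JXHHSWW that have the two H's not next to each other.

There are 7!/(2!·2!) = 1260 arrangements of JXHHSWW in total.
Arrangements with the H's together: treat HH as one letter, giving (6)!/(2!) = 360.
Subtracting, 1260 − 360 = 900 arrangements keep the H's apart.

900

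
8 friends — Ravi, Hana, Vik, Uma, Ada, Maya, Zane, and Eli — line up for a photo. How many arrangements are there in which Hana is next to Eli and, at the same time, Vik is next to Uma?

Treat {Hana,Eli} as one block (2 orders) and {Vik,Uma} as another (2 orders).
That leaves 6 units to arrange: 2 × 2 × 6! = 4 × 720 = 2880.

2880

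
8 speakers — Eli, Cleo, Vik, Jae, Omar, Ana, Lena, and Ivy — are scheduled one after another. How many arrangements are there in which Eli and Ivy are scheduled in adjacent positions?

10080

Treat {Eli, Ivy} as a single unit. There are 7 units to order, and the pair itself can be ordered 2 ways.
So the count is 2·(7)! = 10080.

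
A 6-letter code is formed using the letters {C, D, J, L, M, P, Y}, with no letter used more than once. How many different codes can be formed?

5040

With no repetition, fill the 6 letters in order: 7 choices, then 6, down to 2.
That product is 7 × 6 × 5 × 4 × 3 × 2 = 5040.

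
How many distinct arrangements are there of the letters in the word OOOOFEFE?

OOOOFEFE has 8 letters with E appearing twice, F appearing twice, and O appearing 4 times.
Dividing 8! = 40320 by 4!·2!·2! = 96 for the repeated letters gives 420.

420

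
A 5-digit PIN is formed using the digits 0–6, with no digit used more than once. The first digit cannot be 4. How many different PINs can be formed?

2160

The first digit has 7−1 = 6 choices (anything except 4).
The remaining 4 digits are filled from the other 6 symbols without repetition: 6 × 5 × 4 × 3 = 360.
Total: 6 × 360 = 2160.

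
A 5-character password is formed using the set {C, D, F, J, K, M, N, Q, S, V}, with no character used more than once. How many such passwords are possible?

30240

With no repetition, fill the 5 characters in order: 10 choices, then 9, down to 6.
10 × 9 × 8 × 7 × 6 = 30240.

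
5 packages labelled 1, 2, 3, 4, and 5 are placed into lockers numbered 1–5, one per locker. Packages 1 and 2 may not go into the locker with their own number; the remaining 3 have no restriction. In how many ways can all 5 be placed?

78

Let Aᵢ (for i ∈ {1, 2}) be the placements that put package i in its forbidden locker. Any j of these fix j positions, leaving (5−j)! ways to fill the rest, and there are C(2,j) ways to pick which j.
By inclusion–exclusion, the number of valid placements is Σ_{j=0}^{2} (−1)^j C(2,j)·(5−j)!.
Computing: 120 − 48 + 6 = 78.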